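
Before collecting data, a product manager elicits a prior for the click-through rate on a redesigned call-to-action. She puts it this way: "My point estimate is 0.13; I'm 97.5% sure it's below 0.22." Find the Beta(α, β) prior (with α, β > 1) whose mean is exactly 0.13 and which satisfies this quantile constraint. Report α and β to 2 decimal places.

α ≈ 8.64, β ≈ 57.81

With mean 0.13 fixed, write α = 0.13s, β = 0.87s where s = α+β.
Need P(θ < 0.22) = 0.975 under Beta(0.13s, 0.87s). Normal approximation: (q−m)/√(m(1−m)/s) ≈ z_{0.975} = 1.96, so s ≈ 0.13·0.87·(1.96)²/(0.22−0.13)² = 53.6.
At s = 53.6: P(θ<0.22) ≈ 0.962. Adjusting to match 0.975 gives s ≈ 66.45.
So α = 0.13·66.45 ≈ 8.64, β = 0.87·66.45 ≈ 57.81.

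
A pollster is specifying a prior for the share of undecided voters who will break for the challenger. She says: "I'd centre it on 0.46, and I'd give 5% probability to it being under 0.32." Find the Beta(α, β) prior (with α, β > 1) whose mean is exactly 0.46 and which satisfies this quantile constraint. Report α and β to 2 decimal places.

With mean 0.46 fixed, write α = 0.46s, β = 0.54s where s = α+β.
Need P(θ < 0.32) = 0.05 under Beta(0.46s, 0.54s). Normal approximation: (q−m)/√(m(1−m)/s) ≈ z_{0.05} = -1.64, so s ≈ 0.46·0.54·(-1.64)²/(0.32−0.46)² = 34.3.
At s = 34.3: P(θ<0.32) ≈ 0.046. Adjusting to match 0.05 gives s ≈ 32.72.
So α = 0.46·32.72 ≈ 15.05, β = 0.54·32.72 ≈ 17.67.

α ≈ 15.05, β ≈ 17.67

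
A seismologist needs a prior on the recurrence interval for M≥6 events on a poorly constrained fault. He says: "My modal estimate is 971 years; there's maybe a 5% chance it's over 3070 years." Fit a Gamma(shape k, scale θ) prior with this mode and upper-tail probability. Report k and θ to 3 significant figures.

Gamma(k,θ) with k>1 has mode (k−1)θ, so θ = 971/(k−1).
Need P(X < 3070) = 0.95 with θ tied to k this way. Start at k = 2, θ = 971: P(X<3070) ≈ 0.824.
Too low — raise k to concentrate. Iterating converges to k ≈ 2.98.
Then θ = 971/(2.98−1) ≈ 490.

k ≈ 2.98, θ ≈ 490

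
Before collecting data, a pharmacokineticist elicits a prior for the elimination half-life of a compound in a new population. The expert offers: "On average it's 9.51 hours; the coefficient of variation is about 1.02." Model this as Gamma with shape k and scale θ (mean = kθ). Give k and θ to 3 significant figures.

For Gamma(k, scale θ): mean = kθ, variance = kθ², so CV = 1/√k.
CV = 1.02, hence k = 1/CV² = 0.961.
Then θ = mean/k = 9.51/0.961 = 9.89.

k ≈ 0.961, θ ≈ 9.89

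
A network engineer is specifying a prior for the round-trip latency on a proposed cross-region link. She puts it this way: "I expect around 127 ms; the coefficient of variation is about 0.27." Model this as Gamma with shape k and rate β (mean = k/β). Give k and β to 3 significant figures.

k ≈ 13.7, β ≈ 0.108

For Gamma(k, rate β): mean = k/β, variance = k/β², so CV = 1/√k.
CV = 0.27, hence k = 1/CV² = 13.7.
Then β = k/mean = 13.7/127 = 0.108.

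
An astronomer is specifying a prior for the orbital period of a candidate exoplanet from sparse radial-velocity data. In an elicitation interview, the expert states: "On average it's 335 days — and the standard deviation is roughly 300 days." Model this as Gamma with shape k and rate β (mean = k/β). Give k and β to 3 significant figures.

k ≈ 1.25, β ≈ 0.00372

For Gamma(k, rate β): mean = k/β, variance = k/β², so CV = 1/√k.
CV = SD/mean = 300/335 = 0.8955, hence k = 1/CV² = 1.25.
Then β = k/mean = 1.25/335 = 0.00372.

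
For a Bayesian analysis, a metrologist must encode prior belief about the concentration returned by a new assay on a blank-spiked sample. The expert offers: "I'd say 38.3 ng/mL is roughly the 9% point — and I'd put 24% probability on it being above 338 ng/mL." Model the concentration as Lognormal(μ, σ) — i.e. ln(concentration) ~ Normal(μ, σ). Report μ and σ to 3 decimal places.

μ ≈ 5.072, σ ≈ 1.064

If T ~ Lognormal(μ,σ) then ln T ~ Normal(μ,σ), so the p-quantile of ln T is μ + z_p·σ.
ln(38.3) = 3.645 and ln(338) = 5.823; z_{0.09} = -1.341, z_{0.76} = 0.7063.
σ = (5.823 − 3.645)/(0.7063 − (-1.341)) = 1.064.
μ = 3.645 − (-1.341)·1.064 = 5.072.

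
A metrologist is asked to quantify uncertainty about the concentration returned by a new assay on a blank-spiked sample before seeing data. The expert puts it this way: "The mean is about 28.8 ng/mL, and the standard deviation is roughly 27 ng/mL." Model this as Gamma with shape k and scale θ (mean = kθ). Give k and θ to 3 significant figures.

k ≈ 1.14, θ ≈ 25.3

For Gamma(k, scale θ): mean = kθ, variance = kθ², so CV = 1/√k.
CV = SD/mean = 27/28.8 = 0.9375, hence k = 1/CV² = 1.14.
Then θ = mean/k = 28.8/1.14 = 25.3.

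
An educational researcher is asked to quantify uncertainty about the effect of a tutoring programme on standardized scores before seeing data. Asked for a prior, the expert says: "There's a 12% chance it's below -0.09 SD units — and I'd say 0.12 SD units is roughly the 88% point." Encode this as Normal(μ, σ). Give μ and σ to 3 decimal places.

For Normal(μ,σ), the p-quantile is μ + z_p·σ. Here z_{0.12} = -1.175, z_{0.88} = 1.175.
So -0.09 = μ − 1.175σ and 0.12 = μ + 1.175σ.
Subtracting: σ = (0.12 − -0.09)/(1.175 − (-1.175)) = 0.089.
Then μ = -0.09 − (-1.175)·0.089 = 0.015.

μ = 0.015, σ = 0.089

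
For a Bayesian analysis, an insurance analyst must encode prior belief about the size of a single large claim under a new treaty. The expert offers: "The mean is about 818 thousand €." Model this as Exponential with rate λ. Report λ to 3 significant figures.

Exponential mean = 1/λ, so λ = 1/818.0 = 0.00122.

λ ≈ 0.00122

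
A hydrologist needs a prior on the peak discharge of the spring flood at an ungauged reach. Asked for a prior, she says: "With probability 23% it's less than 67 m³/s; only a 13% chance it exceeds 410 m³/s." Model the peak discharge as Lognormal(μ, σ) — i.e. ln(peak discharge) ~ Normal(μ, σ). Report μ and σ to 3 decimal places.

μ ≈ 4.922, σ ≈ 0.971

If T ~ Lognormal(μ,σ) then ln T ~ Normal(μ,σ), so the p-quantile of ln T is μ + z_p·σ.
ln(67) = 4.205 and ln(410) = 6.016; z_{0.23} = -0.7388, z_{0.87} = 1.126.
σ = (6.016 − 4.205)/(1.126 − (-0.7388)) = 0.971.
μ = 4.205 − (-0.7388)·0.971 = 4.922.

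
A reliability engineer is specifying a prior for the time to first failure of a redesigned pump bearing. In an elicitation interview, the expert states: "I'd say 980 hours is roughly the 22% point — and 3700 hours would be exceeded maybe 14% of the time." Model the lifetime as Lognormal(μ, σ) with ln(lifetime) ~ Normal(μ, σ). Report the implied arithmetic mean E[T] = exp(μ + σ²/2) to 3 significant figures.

If T ~ Lognormal(μ,σ) then ln T ~ Normal(μ,σ), so the p-quantile of ln T is μ + z_p·σ.
ln(980) = 6.888 and ln(3700) = 8.216; z_{0.22} = -0.7722, z_{0.86} = 1.08.
σ = (8.216 − 6.888)/(1.08 − (-0.7722)) = 0.717.
μ = 6.888 − (-0.7722)·0.717 = 7.441.
E[T] = exp(μ + σ²/2) = exp(7.441 + 0.2572) = 2210 hours.

E[T] ≈ 2210 hours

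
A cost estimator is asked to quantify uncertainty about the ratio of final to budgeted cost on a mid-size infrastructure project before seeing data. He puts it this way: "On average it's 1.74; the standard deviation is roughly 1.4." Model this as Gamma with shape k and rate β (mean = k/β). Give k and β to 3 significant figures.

For Gamma(k, rate β): mean = k/β, variance = k/β², so CV = 1/√k.
CV = SD/mean = 1.4/1.74 = 0.8046, hence k = 1/CV² = 1.54.
Then β = k/mean = 1.54/1.74 = 0.888.

k ≈ 1.54, β ≈ 0.888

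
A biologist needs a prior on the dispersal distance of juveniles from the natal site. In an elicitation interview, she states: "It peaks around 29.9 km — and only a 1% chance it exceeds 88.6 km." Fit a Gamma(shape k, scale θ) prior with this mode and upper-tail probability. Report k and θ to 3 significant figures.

Gamma(k,θ) with k>1 has mode (k−1)θ, so θ = 29.9/(k−1).
Need P(X < 88.6) = 0.99 with θ tied to k this way. Start at k = 2, θ = 29.9: P(X<88.6) ≈ 0.795.
Too low — raise k to concentrate. Iterating converges to k ≈ 4.83.
Then θ = 29.9/(4.83−1) ≈ 7.81.

k ≈ 4.83, θ ≈ 7.81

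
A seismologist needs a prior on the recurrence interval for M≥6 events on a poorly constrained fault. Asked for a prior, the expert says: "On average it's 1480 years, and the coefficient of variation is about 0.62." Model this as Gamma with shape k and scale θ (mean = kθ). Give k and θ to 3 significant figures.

For Gamma(k, scale θ): mean = kθ, variance = kθ², so CV = 1/√k.
CV = 0.62, hence k = 1/CV² = 2.6.
Then θ = mean/k = 1480/2.6 = 569.

k ≈ 2.6, θ ≈ 569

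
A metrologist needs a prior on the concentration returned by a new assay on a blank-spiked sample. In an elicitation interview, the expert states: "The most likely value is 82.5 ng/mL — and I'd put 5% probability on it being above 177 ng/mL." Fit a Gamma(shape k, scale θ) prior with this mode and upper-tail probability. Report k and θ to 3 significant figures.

Gamma(k,θ) with k>1 has mode (k−1)θ, so θ = 82.5/(k−1).
Need P(X < 177) = 0.95 with θ tied to k this way. Start at k = 2, θ = 82.5: P(X<177) ≈ 0.632.
Too low — raise k to concentrate. Iterating converges to k ≈ 5.73.
Then θ = 82.5/(5.73−1) ≈ 17.4.

k ≈ 5.73, θ ≈ 17.4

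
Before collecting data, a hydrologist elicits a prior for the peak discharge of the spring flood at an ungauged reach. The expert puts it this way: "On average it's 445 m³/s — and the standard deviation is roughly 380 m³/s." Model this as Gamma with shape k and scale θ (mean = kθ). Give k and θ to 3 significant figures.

k ≈ 1.37, θ ≈ 324

For Gamma(k, scale θ): mean = kθ, variance = kθ², so CV = 1/√k.
CV = SD/mean = 380/445 = 0.8539, hence k = 1/CV² = 1.37.
Then θ = mean/k = 445/1.37 = 324.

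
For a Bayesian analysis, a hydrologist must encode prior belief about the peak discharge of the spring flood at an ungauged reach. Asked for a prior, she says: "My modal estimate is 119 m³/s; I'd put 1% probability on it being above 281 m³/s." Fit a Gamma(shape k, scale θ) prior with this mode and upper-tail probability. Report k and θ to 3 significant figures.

k ≈ 7.44, θ ≈ 18.5

Gamma(k,θ) with k>1 has mode (k−1)θ, so θ = 119/(k−1).
Need P(X < 281) = 0.99 with θ tied to k this way. Start at k = 2, θ = 119: P(X<281) ≈ 0.683.
Too low — raise k to concentrate. Iterating converges to k ≈ 7.44.
Then θ = 119/(7.44−1) ≈ 18.5.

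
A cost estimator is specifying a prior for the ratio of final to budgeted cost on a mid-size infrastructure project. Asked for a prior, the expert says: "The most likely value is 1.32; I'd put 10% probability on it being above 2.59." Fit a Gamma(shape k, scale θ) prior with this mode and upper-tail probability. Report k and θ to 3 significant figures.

k ≈ 5.22, θ ≈ 0.313

Gamma(k,θ) with k>1 has mode (k−1)θ, so θ = 1.32/(k−1).
Need P(X < 2.59) = 0.9 with θ tied to k this way. Start at k = 2, θ = 1.32: P(X<2.59) ≈ 0.584.
Too low — raise k to concentrate. Iterating converges to k ≈ 5.22.
Then θ = 1.32/(5.22−1) ≈ 0.313.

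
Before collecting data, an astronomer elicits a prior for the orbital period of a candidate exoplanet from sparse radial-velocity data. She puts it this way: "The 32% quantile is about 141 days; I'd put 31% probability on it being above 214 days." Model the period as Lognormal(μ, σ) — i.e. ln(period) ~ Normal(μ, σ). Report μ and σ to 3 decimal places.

If T ~ Lognormal(μ,σ) then ln T ~ Normal(μ,σ), so the p-quantile of ln T is μ + z_p·σ.
ln(141) = 4.949 and ln(214) = 5.366; z_{0.32} = -0.4677, z_{0.69} = 0.4959.
σ = (5.366 − 4.949)/(0.4959 − (-0.4677)) = 0.433.
μ = 4.949 − (-0.4677)·0.433 = 5.151.

μ ≈ 5.151, σ ≈ 0.433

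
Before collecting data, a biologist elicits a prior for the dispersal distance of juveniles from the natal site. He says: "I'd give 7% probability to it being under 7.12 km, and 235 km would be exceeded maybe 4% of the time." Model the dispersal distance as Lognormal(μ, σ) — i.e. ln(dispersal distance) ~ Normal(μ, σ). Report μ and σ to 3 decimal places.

If T ~ Lognormal(μ,σ) then ln T ~ Normal(μ,σ), so the p-quantile of ln T is μ + z_p·σ.
ln(7.12) = 1.963 and ln(235) = 5.46; z_{0.07} = -1.476, z_{0.96} = 1.751.
σ = (5.46 − 1.963)/(1.751 − (-1.476)) = 1.084.
μ = 1.963 − (-1.476)·1.084 = 3.562.

μ ≈ 3.562, σ ≈ 1.084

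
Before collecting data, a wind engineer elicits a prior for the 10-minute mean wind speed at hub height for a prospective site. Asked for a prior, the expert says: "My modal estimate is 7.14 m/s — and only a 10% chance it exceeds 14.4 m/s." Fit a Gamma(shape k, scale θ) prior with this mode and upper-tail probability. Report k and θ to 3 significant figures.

Gamma(k,θ) with k>1 has mode (k−1)θ, so θ = 7.14/(k−1).
Need P(X < 14.4) = 0.9 with θ tied to k this way. Start at k = 2, θ = 7.14: P(X<14.4) ≈ 0.599.
Too low — raise k to concentrate. Iterating converges to k ≈ 4.9.
Then θ = 7.14/(4.9−1) ≈ 1.83.

k ≈ 4.9, θ ≈ 1.83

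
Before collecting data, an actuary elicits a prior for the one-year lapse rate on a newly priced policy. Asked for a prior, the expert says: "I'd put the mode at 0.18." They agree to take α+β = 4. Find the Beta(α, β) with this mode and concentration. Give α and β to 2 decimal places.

α = 1.36, β = 2.64

For α,β > 1 the Beta mode is (α−1)/(α+β−2). With α+β = 4, the mode is (α−1)/2.
Set (α−1)/2 = 0.18 → α = 1 + 0.18·2 = 1.36.
β = 4 − α = 2.64.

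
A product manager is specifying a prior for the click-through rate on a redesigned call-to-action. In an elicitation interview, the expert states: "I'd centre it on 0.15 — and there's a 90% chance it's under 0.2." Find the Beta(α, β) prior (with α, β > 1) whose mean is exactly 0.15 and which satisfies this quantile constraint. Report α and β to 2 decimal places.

With mean 0.15 fixed, write α = 0.15s, β = 0.85s where s = α+β.
Need P(θ < 0.2) = 0.9 under Beta(0.15s, 0.85s). Normal approximation: (q−m)/√(m(1−m)/s) ≈ z_{0.9} = 1.28, so s ≈ 0.15·0.85·(1.28)²/(0.2−0.15)² = 83.8.
At s = 83.8: P(θ<0.2) ≈ 0.895. Adjusting to match 0.9 gives s ≈ 88.35.
So α = 0.15·88.35 ≈ 13.25, β = 0.85·88.35 ≈ 75.10.

α ≈ 13.25, β ≈ 75.10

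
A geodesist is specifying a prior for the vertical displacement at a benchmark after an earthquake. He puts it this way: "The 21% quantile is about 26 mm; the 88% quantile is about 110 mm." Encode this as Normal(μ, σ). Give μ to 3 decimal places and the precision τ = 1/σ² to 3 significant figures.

The p-quantile of Normal(μ,σ) is μ + z_p·σ, with z_{0.21} = -0.8064 and z_{0.88} = 1.175.
Eliminate σ: μ = (z₂·x₁ − z₁·x₂)/(z₂ − z₁) = (1.175·26 − (-0.8064)·110)/1.981 = 60.187.
Then σ = (x₂ − x₁)/(z₂ − z₁) = (110 − 26)/1.981 = 42.394.
Precision τ = 1/σ² = 1/42.39² = 0.000556.

μ = 60.187, τ = 0.000556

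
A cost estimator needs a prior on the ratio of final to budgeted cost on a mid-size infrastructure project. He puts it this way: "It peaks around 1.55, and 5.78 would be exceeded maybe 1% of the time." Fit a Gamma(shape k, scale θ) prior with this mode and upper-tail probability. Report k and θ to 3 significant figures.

Gamma(k,θ) with k>1 has mode (k−1)θ, so θ = 1.55/(k−1).
Need P(X < 5.78) = 0.99 with θ tied to k this way. Start at k = 2, θ = 1.55: P(X<5.78) ≈ 0.886.
Too low — raise k to concentrate. Iterating converges to k ≈ 3.46.
Then θ = 1.55/(3.46−1) ≈ 0.63.

k ≈ 3.46, θ ≈ 0.63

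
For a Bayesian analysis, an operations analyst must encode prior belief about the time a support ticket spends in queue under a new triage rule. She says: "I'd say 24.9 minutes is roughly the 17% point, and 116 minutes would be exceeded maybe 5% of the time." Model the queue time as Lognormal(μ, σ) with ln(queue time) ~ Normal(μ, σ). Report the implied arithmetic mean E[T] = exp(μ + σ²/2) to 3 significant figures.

E[T] ≈ 52.2 minutes

If T ~ Lognormal(μ,σ) then ln T ~ Normal(μ,σ), so the p-quantile of ln T is μ + z_p·σ.
ln(24.9) = 3.215 and ln(116) = 4.754; z_{0.17} = -0.9542, z_{0.95} = 1.645.
σ = (4.754 − 3.215)/(1.645 − (-0.9542)) = 0.592.
μ = 3.215 − (-0.9542)·0.592 = 3.780.
E[T] = exp(μ + σ²/2) = exp(3.780 + 0.1753) = 52.2 minutes.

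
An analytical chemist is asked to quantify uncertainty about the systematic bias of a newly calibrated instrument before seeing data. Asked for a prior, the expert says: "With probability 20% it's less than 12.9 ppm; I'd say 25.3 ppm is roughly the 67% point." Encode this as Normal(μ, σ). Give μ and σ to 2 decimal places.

μ = 21.04, σ = 9.68

The p-quantile of Normal(μ,σ) is μ + z_p·σ, with z_{0.2} = -0.8416 and z_{0.67} = 0.4399.
Eliminate σ: μ = (z₂·x₁ − z₁·x₂)/(z₂ − z₁) = (0.4399·12.9 − (-0.8416)·25.3)/1.282 = 21.04.
Then σ = (x₂ − x₁)/(z₂ − z₁) = (25.3 − 12.9)/1.282 = 9.68.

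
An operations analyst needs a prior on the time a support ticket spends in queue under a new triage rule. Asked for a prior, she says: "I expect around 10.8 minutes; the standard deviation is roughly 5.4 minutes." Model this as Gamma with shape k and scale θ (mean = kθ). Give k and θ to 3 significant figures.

k ≈ 4, θ ≈ 2.7

For Gamma(k, scale θ): mean = kθ, variance = kθ², so CV = 1/√k.
CV = SD/mean = 5.4/10.8 = 0.5, hence k = 1/CV² = 4.
Then θ = mean/k = 10.8/4 = 2.7.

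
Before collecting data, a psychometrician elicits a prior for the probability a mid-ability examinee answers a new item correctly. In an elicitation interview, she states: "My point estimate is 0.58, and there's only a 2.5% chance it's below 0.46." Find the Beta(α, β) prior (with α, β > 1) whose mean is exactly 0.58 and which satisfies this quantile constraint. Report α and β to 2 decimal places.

α ≈ 38.33, β ≈ 27.75

With mean 0.58 fixed, write α = 0.58s, β = 0.42s where s = α+β.
Need P(θ < 0.46) = 0.025 under Beta(0.58s, 0.42s). Normal approximation: (q−m)/√(m(1−m)/s) ≈ z_{0.025} = -1.96, so s ≈ 0.58·0.42·(-1.96)²/(0.46−0.58)² = 65.0.
At s = 65.0: P(θ<0.46) ≈ 0.026. Adjusting to match 0.025 gives s ≈ 66.08.
So α = 0.58·66.08 ≈ 38.33, β = 0.42·66.08 ≈ 27.75.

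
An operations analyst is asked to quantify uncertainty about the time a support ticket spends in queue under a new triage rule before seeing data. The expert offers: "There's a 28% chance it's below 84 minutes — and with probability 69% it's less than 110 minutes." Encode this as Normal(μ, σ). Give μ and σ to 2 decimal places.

The p-quantile of Normal(μ,σ) is μ + z_p·σ, with z_{0.28} = -0.5828 and z_{0.69} = 0.4959.
Eliminate σ: μ = (z₂·x₁ − z₁·x₂)/(z₂ − z₁) = (0.4959·84 − (-0.5828)·110)/1.079 = 98.05.
Then σ = (x₂ − x₁)/(z₂ − z₁) = (110 − 84)/1.079 = 24.10.

μ = 98.05, σ = 24.10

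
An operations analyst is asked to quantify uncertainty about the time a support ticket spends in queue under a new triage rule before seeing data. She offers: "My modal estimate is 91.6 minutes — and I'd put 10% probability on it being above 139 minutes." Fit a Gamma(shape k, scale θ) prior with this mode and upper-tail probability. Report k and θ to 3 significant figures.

Gamma(k,θ) with k>1 has mode (k−1)θ, so θ = 91.6/(k−1).
Need P(X < 139) = 0.9 with θ tied to k this way. Start at k = 2, θ = 91.6: P(X<139) ≈ 0.448.
Too low — raise k to concentrate. Iterating converges to k ≈ 11.7.
Then θ = 91.6/(11.7−1) ≈ 8.55.

k ≈ 11.7, θ ≈ 8.55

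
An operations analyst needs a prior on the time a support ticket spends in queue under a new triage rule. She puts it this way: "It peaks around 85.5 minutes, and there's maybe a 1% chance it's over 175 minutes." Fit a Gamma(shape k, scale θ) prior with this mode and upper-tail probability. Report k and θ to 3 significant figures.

k ≈ 10.5, θ ≈ 8.97

Gamma(k,θ) with k>1 has mode (k−1)θ, so θ = 85.5/(k−1).
Need P(X < 175) = 0.99 with θ tied to k this way. Start at k = 2, θ = 85.5: P(X<175) ≈ 0.607.
Too low — raise k to concentrate. Iterating converges to k ≈ 10.5.
Then θ = 85.5/(10.5−1) ≈ 8.97.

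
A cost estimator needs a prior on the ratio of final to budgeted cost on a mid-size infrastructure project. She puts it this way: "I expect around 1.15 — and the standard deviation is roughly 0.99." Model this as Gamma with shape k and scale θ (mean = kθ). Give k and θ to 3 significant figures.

For Gamma(k, scale θ): mean = kθ, variance = kθ², so CV = 1/√k.
CV = SD/mean = 0.99/1.15 = 0.8609, hence k = 1/CV² = 1.35.
Then θ = mean/k = 1.15/1.35 = 0.852.

k ≈ 1.35, θ ≈ 0.852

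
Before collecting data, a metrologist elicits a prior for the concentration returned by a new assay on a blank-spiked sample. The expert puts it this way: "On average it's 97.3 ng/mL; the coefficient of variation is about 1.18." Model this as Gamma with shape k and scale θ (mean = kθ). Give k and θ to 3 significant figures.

k ≈ 0.718, θ ≈ 135

For Gamma(k, scale θ): mean = kθ, variance = kθ², so CV = 1/√k.
CV = 1.18, hence k = 1/CV² = 0.718.
Then θ = mean/k = 97.3/0.718 = 135.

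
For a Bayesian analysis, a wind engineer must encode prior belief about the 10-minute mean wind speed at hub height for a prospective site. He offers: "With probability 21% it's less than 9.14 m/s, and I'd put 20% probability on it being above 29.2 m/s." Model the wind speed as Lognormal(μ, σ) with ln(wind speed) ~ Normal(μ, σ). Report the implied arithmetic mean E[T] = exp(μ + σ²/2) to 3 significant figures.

If T ~ Lognormal(μ,σ) then ln T ~ Normal(μ,σ), so the p-quantile of ln T is μ + z_p·σ.
ln(9.14) = 2.213 and ln(29.2) = 3.374; z_{0.21} = -0.8064, z_{0.8} = 0.8416.
σ = (3.374 − 2.213)/(0.8416 − (-0.8064)) = 0.705.
μ = 2.213 − (-0.8064)·0.705 = 2.781.
E[T] = exp(μ + σ²/2) = exp(2.781 + 0.2484) = 20.7 m/s.

E[T] ≈ 20.7 m/s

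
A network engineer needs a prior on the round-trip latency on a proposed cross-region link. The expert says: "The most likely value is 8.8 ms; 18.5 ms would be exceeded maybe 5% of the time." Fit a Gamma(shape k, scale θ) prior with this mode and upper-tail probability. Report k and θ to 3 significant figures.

Gamma(k,θ) with k>1 has mode (k−1)θ, so θ = 8.8/(k−1).
Need P(X < 18.5) = 0.95 with θ tied to k this way. Start at k = 2, θ = 8.8: P(X<18.5) ≈ 0.621.
Too low — raise k to concentrate. Iterating converges to k ≈ 6.
Then θ = 8.8/(6−1) ≈ 1.76.

k ≈ 6, θ ≈ 1.76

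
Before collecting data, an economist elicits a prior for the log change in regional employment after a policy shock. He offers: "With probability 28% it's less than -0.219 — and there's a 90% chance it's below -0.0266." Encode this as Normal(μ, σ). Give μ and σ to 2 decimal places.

μ = -0.16, σ = 0.10

The p-quantile of Normal(μ,σ) is μ + z_p·σ, with z_{0.28} = -0.5828 and z_{0.9} = 1.282.
Eliminate σ: μ = (z₂·x₁ − z₁·x₂)/(z₂ − z₁) = (1.282·-0.219 − (-0.5828)·-0.0266)/1.864 = -0.16.
Then σ = (x₂ − x₁)/(z₂ − z₁) = (-0.0266 − -0.219)/1.864 = 0.10.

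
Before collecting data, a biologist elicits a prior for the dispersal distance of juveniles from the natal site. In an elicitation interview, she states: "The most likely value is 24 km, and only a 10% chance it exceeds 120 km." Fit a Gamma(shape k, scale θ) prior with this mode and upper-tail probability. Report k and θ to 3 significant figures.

Gamma(k,θ) with k>1 has mode (k−1)θ, so θ = 24/(k−1).
Need P(X < 120) = 0.9 with θ tied to k this way. Start at k = 2, θ = 24: P(X<120) ≈ 0.960.
Too high — lower k to spread out. Iterating converges to k ≈ 1.68.
Then θ = 24/(1.68−1) ≈ 35.2.

k ≈ 1.68, θ ≈ 35.2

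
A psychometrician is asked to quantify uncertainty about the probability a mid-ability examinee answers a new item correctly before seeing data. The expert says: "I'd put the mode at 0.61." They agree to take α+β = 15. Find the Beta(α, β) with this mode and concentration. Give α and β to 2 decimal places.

For α,β > 1 the Beta mode is (α−1)/(α+β−2). With α+β = 15, the mode is (α−1)/13.
Set (α−1)/13 = 0.61 → α = 1 + 0.61·13 = 8.93.
β = 15 − α = 6.07.

α = 8.93, β = 6.07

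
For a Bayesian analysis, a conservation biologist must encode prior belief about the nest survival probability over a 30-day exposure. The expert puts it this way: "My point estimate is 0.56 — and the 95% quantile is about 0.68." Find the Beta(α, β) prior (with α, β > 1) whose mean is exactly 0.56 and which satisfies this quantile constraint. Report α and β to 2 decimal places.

With mean 0.56 fixed, write α = 0.56s, β = 0.44s where s = α+β.
Need P(θ < 0.68) = 0.95 under Beta(0.56s, 0.44s). Normal approximation: (q−m)/√(m(1−m)/s) ≈ z_{0.95} = 1.64, so s ≈ 0.56·0.44·(1.64)²/(0.68−0.56)² = 46.3.
At s = 46.3: P(θ<0.68) ≈ 0.954. Adjusting to match 0.95 gives s ≈ 44.23.
So α = 0.56·44.23 ≈ 24.77, β = 0.44·44.23 ≈ 19.46.

α ≈ 24.77, β ≈ 19.46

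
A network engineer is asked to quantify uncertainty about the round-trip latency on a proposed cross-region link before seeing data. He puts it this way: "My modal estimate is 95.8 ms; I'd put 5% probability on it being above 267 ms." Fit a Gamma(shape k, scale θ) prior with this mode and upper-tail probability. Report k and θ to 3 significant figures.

Gamma(k,θ) with k>1 has mode (k−1)θ, so θ = 95.8/(k−1).
Need P(X < 267) = 0.95 with θ tied to k this way. Start at k = 2, θ = 95.8: P(X<267) ≈ 0.767.
Too low — raise k to concentrate. Iterating converges to k ≈ 3.55.
Then θ = 95.8/(3.55−1) ≈ 37.6.

k ≈ 3.55, θ ≈ 37.6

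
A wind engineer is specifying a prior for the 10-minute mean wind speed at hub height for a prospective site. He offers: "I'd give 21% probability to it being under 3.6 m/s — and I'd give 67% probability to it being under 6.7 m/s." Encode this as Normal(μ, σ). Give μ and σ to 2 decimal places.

μ = 5.61, σ = 2.49

The p-quantile of Normal(μ,σ) is μ + z_p·σ, with z_{0.21} = -0.8064 and z_{0.67} = 0.4399.
Eliminate σ: μ = (z₂·x₁ − z₁·x₂)/(z₂ − z₁) = (0.4399·3.6 − (-0.8064)·6.7)/1.246 = 5.61.
Then σ = (x₂ − x₁)/(z₂ − z₁) = (6.7 − 3.6)/1.246 = 2.49.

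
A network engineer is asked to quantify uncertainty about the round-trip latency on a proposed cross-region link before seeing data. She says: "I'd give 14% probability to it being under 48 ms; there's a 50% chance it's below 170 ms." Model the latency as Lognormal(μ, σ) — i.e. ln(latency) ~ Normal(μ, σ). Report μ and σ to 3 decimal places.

If T ~ Lognormal(μ,σ) then ln T ~ Normal(μ,σ), so the p-quantile of ln T is μ + z_p·σ.
ln(48) = 3.871 and ln(170) = 5.136; z_{0.14} = -1.08, z_{0.5} = 0.
σ = (5.136 − 3.871)/(0 − (-1.08)) = 1.171.
μ = 3.871 − (-1.08)·1.171 = 5.136.

μ ≈ 5.136, σ ≈ 1.171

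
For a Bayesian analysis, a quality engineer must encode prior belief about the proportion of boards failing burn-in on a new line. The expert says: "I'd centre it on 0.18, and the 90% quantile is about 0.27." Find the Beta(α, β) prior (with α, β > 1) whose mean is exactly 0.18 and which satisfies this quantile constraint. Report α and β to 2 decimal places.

α ≈ 5.75, β ≈ 26.20

With mean 0.18 fixed, write α = 0.18s, β = 0.82s where s = α+β.
Need P(θ < 0.27) = 0.9 under Beta(0.18s, 0.82s). Normal approximation: (q−m)/√(m(1−m)/s) ≈ z_{0.9} = 1.28, so s ≈ 0.18·0.82·(1.28)²/(0.27−0.18)² = 29.9.
At s = 29.9: P(θ<0.27) ≈ 0.894. Adjusting to match 0.9 gives s ≈ 31.95.
So α = 0.18·31.95 ≈ 5.75, β = 0.82·31.95 ≈ 26.20.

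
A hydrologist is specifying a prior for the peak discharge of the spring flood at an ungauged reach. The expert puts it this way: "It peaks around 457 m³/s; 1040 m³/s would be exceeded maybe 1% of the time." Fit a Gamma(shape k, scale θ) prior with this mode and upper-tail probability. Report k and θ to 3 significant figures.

k ≈ 8.08, θ ≈ 64.5

Gamma(k,θ) with k>1 has mode (k−1)θ, so θ = 457/(k−1).
Need P(X < 1040) = 0.99 with θ tied to k this way. Start at k = 2, θ = 457: P(X<1040) ≈ 0.664.
Too low — raise k to concentrate. Iterating converges to k ≈ 8.08.
Then θ = 457/(8.08−1) ≈ 64.5.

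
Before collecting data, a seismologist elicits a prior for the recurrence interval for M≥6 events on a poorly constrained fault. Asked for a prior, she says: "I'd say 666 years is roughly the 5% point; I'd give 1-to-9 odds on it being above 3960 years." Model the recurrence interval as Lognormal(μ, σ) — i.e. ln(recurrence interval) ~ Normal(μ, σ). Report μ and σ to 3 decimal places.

μ ≈ 7.503, σ ≈ 0.609

If T ~ Lognormal(μ,σ) then ln T ~ Normal(μ,σ), so the p-quantile of ln T is μ + z_p·σ.
ln(666) = 6.501 and ln(3960) = 8.284; z_{0.05} = -1.645, z_{0.9} = 1.282.
σ = (8.284 − 6.501)/(1.282 − (-1.645)) = 0.609.
μ = 6.501 − (-1.645)·0.609 = 7.503.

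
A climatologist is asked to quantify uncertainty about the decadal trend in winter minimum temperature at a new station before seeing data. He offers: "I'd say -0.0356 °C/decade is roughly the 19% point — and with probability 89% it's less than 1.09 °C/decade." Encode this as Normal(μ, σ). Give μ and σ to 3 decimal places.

For Normal(μ,σ), the p-quantile is μ + z_p·σ. Here z_{0.19} = -0.8779, z_{0.89} = 1.227.
So -0.0356 = μ − 0.8779σ and 1.09 = μ + 1.227σ.
Subtracting: σ = (1.09 − -0.0356)/(1.227 − (-0.8779)) = 0.535.
Then μ = -0.0356 − (-0.8779)·0.535 = 0.434.

μ = 0.434, σ = 0.535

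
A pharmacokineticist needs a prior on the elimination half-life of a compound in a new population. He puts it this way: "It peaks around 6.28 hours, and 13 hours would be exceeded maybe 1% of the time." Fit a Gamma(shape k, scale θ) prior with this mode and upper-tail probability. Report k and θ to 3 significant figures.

k ≈ 10.2, θ ≈ 0.681

Gamma(k,θ) with k>1 has mode (k−1)θ, so θ = 6.28/(k−1).
Need P(X < 13) = 0.99 with θ tied to k this way. Start at k = 2, θ = 6.28: P(X<13) ≈ 0.613.
Too low — raise k to concentrate. Iterating converges to k ≈ 10.2.
Then θ = 6.28/(10.2−1) ≈ 0.681.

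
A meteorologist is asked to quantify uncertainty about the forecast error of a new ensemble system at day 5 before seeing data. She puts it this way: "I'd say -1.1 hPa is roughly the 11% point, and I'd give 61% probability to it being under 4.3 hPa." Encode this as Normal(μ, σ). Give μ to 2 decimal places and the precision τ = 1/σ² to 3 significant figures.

μ = 3.30, τ = 0.0778

For Normal(μ,σ), the p-quantile is μ + z_p·σ. Here z_{0.11} = -1.227, z_{0.61} = 0.2793.
So -1.1 = μ − 1.227σ and 4.3 = μ + 0.2793σ.
Subtracting: σ = (4.3 − -1.1)/(0.2793 − (-1.227)) = 3.59.
Then μ = -1.1 − (-1.227)·3.59 = 3.30.
Precision τ = 1/σ² = 1/3.586² = 0.0778.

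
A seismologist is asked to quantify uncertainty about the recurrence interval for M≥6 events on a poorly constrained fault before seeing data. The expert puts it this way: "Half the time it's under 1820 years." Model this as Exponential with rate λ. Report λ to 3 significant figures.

Exponential median = ln 2 / λ, so λ = ln 2 / 1820.0 = 0.000381.

λ ≈ 0.000381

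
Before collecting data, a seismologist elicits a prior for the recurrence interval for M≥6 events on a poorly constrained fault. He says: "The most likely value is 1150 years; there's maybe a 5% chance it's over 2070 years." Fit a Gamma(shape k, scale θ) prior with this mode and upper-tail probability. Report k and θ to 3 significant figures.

k ≈ 9.07, θ ≈ 143

Gamma(k,θ) with k>1 has mode (k−1)θ, so θ = 1150/(k−1).
Need P(X < 2070) = 0.95 with θ tied to k this way. Start at k = 2, θ = 1150: P(X<2070) ≈ 0.537.
Too low — raise k to concentrate. Iterating converges to k ≈ 9.07.
Then θ = 1150/(9.07−1) ≈ 143.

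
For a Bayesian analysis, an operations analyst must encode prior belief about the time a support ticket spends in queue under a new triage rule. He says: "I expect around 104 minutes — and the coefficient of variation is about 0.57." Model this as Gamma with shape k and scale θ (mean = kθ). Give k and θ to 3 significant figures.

For Gamma(k, scale θ): mean = kθ, variance = kθ², so CV = 1/√k.
CV = 0.57, hence k = 1/CV² = 3.08.
Then θ = mean/k = 104/3.08 = 33.8.

k ≈ 3.08, θ ≈ 33.8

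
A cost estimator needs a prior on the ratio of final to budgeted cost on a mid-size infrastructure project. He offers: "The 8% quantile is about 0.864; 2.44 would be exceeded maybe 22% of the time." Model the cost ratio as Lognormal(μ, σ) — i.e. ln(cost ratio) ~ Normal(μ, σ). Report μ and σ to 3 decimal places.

μ ≈ 0.524, σ ≈ 0.477

If T ~ Lognormal(μ,σ) then ln T ~ Normal(μ,σ), so the p-quantile of ln T is μ + z_p·σ.
ln(0.864) = -0.1462 and ln(2.44) = 0.892; z_{0.08} = -1.405, z_{0.78} = 0.7722.
σ = (0.892 − -0.1462)/(0.7722 − (-1.405)) = 0.477.
μ = -0.1462 − (-1.405)·0.477 = 0.524.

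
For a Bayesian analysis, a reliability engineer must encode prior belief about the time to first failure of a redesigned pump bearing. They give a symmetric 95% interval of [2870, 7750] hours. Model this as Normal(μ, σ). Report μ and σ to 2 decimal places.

A symmetric 95% interval runs μ ± z·σ with z = 1.96.
Half-width = 2440, so σ = 2440/1.96 = 1244.92.
μ is the interval midpoint, 5310.00.

μ = 5310.00, σ = 1244.92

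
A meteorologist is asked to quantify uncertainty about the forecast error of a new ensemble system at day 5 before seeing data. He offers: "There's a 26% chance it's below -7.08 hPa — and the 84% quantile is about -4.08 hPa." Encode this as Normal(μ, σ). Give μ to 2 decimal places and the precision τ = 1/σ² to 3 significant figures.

For Normal(μ,σ), the p-quantile is μ + z_p·σ. Here z_{0.26} = -0.6433, z_{0.84} = 0.9945.
So -7.08 = μ − 0.6433σ and -4.08 = μ + 0.9945σ.
Subtracting: σ = (-4.08 − -7.08)/(0.9945 − (-0.6433)) = 1.83.
Then μ = -7.08 − (-0.6433)·1.83 = -5.90.
Precision τ = 1/σ² = 1/1.832² = 0.298.

μ = -5.90, τ = 0.298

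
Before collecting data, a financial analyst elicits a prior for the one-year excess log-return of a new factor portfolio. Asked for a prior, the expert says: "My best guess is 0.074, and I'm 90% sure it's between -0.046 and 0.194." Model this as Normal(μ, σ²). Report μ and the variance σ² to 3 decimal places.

μ = 0.074, σ² = 0.005

A symmetric 90% interval runs μ ± z·σ with z = 1.645.
Half-width = 0.12, so σ = 0.12/1.645 = 0.0730 and σ² = 0.005.
μ is the stated best guess, 0.074.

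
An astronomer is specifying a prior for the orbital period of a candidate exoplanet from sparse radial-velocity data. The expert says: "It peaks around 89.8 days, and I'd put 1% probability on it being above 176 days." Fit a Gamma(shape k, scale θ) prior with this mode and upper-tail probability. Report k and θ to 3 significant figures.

k ≈ 11.9, θ ≈ 8.25

Gamma(k,θ) with k>1 has mode (k−1)θ, so θ = 89.8/(k−1).
Need P(X < 176) = 0.99 with θ tied to k this way. Start at k = 2, θ = 89.8: P(X<176) ≈ 0.583.
Too low — raise k to concentrate. Iterating converges to k ≈ 11.9.
Then θ = 89.8/(11.9−1) ≈ 8.25.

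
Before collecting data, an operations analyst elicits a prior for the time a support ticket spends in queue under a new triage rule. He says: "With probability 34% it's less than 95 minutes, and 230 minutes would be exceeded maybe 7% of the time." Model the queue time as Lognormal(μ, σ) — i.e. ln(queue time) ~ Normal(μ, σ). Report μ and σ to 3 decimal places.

μ ≈ 4.747, σ ≈ 0.468

If T ~ Lognormal(μ,σ) then ln T ~ Normal(μ,σ), so the p-quantile of ln T is μ + z_p·σ.
ln(95) = 4.554 and ln(230) = 5.438; z_{0.34} = -0.4125, z_{0.93} = 1.476.
σ = (5.438 − 4.554)/(1.476 − (-0.4125)) = 0.468.
μ = 4.554 − (-0.4125)·0.468 = 4.747.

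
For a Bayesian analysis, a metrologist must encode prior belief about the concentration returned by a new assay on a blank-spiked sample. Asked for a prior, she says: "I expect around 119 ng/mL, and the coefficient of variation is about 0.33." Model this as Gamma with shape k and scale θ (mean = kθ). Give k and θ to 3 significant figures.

For Gamma(k, scale θ): mean = kθ, variance = kθ², so CV = 1/√k.
CV = 0.33, hence k = 1/CV² = 9.18.
Then θ = mean/k = 119/9.18 = 13.

k ≈ 9.18, θ ≈ 13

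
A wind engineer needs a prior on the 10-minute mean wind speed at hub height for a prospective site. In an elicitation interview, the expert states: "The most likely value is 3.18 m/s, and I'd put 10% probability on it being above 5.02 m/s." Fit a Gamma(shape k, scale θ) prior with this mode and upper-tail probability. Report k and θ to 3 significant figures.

k ≈ 10, θ ≈ 0.353

Gamma(k,θ) with k>1 has mode (k−1)θ, so θ = 3.18/(k−1).
Need P(X < 5.02) = 0.9 with θ tied to k this way. Start at k = 2, θ = 3.18: P(X<5.02) ≈ 0.468.
Too low — raise k to concentrate. Iterating converges to k ≈ 10.
Then θ = 3.18/(10−1) ≈ 0.353.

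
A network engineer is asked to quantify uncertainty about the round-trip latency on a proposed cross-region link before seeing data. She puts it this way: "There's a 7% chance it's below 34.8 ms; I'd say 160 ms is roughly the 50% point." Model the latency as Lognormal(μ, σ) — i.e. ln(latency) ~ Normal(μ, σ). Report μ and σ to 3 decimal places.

μ ≈ 5.075, σ ≈ 1.034

If T ~ Lognormal(μ,σ) then ln T ~ Normal(μ,σ), so the p-quantile of ln T is μ + z_p·σ.
ln(34.8) = 3.55 and ln(160) = 5.075; z_{0.07} = -1.476, z_{0.5} = 0.
σ = (5.075 − 3.55)/(0 − (-1.476)) = 1.034.
μ = 3.55 − (-1.476)·1.034 = 5.075.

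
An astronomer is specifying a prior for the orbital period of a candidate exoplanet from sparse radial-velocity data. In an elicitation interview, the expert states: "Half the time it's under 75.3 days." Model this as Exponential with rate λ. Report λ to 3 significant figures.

λ ≈ 0.00921

Exponential median = ln 2 / λ, so λ = ln 2 / 75.3 = 0.00921.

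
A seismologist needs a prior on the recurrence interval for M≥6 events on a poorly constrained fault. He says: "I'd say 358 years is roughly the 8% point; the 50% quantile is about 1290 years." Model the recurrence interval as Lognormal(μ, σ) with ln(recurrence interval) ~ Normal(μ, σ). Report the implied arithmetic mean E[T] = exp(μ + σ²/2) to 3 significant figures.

E[T] ≈ 1960 years

If T ~ Lognormal(μ,σ) then ln T ~ Normal(μ,σ), so the p-quantile of ln T is μ + z_p·σ.
ln(358) = 5.881 and ln(1290) = 7.162; z_{0.08} = -1.405, z_{0.5} = 0.
σ = (7.162 − 5.881)/(0 − (-1.405)) = 0.912.
μ = 5.881 − (-1.405)·0.912 = 7.162.
E[T] = exp(μ + σ²/2) = exp(7.162 + 0.4162) = 1960 years.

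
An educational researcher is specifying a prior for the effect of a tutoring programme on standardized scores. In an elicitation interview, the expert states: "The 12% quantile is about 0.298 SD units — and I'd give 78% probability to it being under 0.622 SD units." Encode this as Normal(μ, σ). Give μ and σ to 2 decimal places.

The p-quantile of Normal(μ,σ) is μ + z_p·σ, with z_{0.12} = -1.175 and z_{0.78} = 0.7722.
Eliminate σ: μ = (z₂·x₁ − z₁·x₂)/(z₂ − z₁) = (0.7722·0.298 − (-1.175)·0.622)/1.947 = 0.49.
Then σ = (x₂ − x₁)/(z₂ − z₁) = (0.622 − 0.298)/1.947 = 0.17.

μ = 0.49, σ = 0.17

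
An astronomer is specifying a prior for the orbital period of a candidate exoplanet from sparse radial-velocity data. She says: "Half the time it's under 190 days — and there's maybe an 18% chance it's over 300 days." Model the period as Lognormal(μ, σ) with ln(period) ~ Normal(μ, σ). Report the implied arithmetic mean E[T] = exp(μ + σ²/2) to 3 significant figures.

If T ~ Lognormal(μ,σ) then ln T ~ Normal(μ,σ), so the p-quantile of ln T is μ + z_p·σ.
ln(190) = 5.247 and ln(300) = 5.704; z_{0.5} = 0, z_{0.82} = 0.9154.
σ = (5.704 − 5.247)/(0.9154 − (0)) = 0.499.
μ = 5.247 − (0)·0.499 = 5.247.
E[T] = exp(μ + σ²/2) = exp(5.247 + 0.1245) = 215 days.

E[T] ≈ 215 days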